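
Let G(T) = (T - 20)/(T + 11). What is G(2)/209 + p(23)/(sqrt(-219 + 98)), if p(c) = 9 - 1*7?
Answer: -18/2717 - 2*I/11 ≈ -0.006625 - 0.18182*I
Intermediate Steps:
p(c) = 2 (p(c) = 9 - 7 = 2)
G(T) = (-20 + T)/(11 + T)
G(2)/209 + p(23)/(sqrt(-219 + 98)) = ((-20 + 2)/(11 + 2))/209 + 2/(sqrt(-219 + 98)) = (-18/13)*(1/209) + 2/(sqrt(-121)) = ((1/13)*(-18))*(1/209) + 2/((11*I)) = -18/13*1/209 + 2*(-I/11) = -18/2717 - 2*I/11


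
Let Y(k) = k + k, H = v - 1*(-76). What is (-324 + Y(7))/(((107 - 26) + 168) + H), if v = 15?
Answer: -31/34 ≈ -0.91177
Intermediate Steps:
H = 91 (H = 15 - 1*(-76) = 15 + 76 = 91)
Y(k) = 2*k
(-324 + Y(7))/(((107 - 26) + 168) + H) = (-324 + 2*7)/(((107 - 26) + 168) + 91) = (-324 + 14)/((81 + 168) + 91) = -310/(249 + 91) = -310/340 = -310*1/340 = -31/34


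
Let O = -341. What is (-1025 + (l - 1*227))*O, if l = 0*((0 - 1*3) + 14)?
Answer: 426932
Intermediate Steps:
l = 0 (l = 0*((0 - 3) + 14) = 0*(-3 + 14) = 0*11 = 0)
(-1025 + (l - 1*227))*O = (-1025 + (0 - 1*227))*(-341) = (-1025 + (0 - 227))*(-341) = (-1025 - 227)*(-341) = -1252*(-341) = 426932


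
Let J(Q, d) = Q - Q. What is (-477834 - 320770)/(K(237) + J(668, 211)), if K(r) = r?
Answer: -798604/237 ≈ -3369.6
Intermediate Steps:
J(Q, d) = 0
(-477834 - 320770)/(K(237) + J(668, 211)) = (-477834 - 320770)/(237 + 0) = -798604/237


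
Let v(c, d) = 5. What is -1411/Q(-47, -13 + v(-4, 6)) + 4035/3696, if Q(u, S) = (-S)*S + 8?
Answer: 32387/1232 ≈ 26.288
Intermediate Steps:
Q(u, S) = 8 - S**2 (Q(u, S) = -S**2 + 8 = 8 - S**2)
-1411/Q(-47, -13 + v(-4, 6)) + 4035/3696 = -1411/(8 - (-13 + 5)**2) + 4035/3696 = -1411/(8 - 1*(-8)**2) + 4035*(1/3696) = -1411/(8 - 1*64) + 1345/1232 = -1411/(8 - 64) + 1345/1232 = -1411/(-56) + 1345/1232 = -1411*(-1/56) + 1345/1232 = 1411/56 + 1345/1232 = 32387/1232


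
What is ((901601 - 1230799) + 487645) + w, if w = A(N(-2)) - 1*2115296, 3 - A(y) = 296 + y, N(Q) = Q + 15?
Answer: -1957155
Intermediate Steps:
N(Q) = 15 + Q
A(y) = -293 - y (A(y) = 3 - (296 + y) = 3 + (-296 - y) = -293 - y)
w = -2115602 (w = (-293 - (15 - 2)) - 1*2115296 = (-293 - 1*13) - 2115296 = (-293 - 13) - 2115296 = -306 - 2115296 = -2115602)
((901601 - 1230799) + 487645) + w = ((901601 - 1230799) + 487645) - 2115602 = (-329198 + 487645) - 2115602 = 158447 - 2115602 = -1957155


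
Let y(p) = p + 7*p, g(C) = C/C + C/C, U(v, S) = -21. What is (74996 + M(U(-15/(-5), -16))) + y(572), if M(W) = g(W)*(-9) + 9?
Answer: 79563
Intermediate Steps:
g(C) = 2 (g(C) = 1 + 1 = 2)
M(W) = -9 (M(W) = 2*(-9) + 9 = -18 + 9 = -9)
y(p) = 8*p
(74996 + M(U(-15/(-5), -16))) + y(572) = (74996 - 9) + 8*572 = 74987 + 4576 = 79563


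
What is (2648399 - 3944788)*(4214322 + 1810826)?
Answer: -7810935590572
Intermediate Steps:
(2648399 - 3944788)*(4214322 + 1810826) = -1296389*6025148 = -7810935590572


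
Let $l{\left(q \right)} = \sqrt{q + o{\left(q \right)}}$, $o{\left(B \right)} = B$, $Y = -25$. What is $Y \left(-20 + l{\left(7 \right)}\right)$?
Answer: $500 - 25 \sqrt{14} \approx 406.46$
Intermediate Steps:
$l{\left(q \right)} = \sqrt{2} \sqrt{q}$ ($l{\left(q \right)} = \sqrt{q + q} = \sqrt{2 q} = \sqrt{2} \sqrt{q}$)
$Y \left(-20 + l{\left(7 \right)}\right) = - 25 \left(-20 + \sqrt{2} \sqrt{7}\right) = - 25 \left(-20 + \sqrt{14}\right) = 500 - 25 \sqrt{14}$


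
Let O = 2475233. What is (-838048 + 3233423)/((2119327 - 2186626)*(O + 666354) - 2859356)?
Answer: -2395375/211428522869 ≈ -1.1329e-5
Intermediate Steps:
(-838048 + 3233423)/((2119327 - 2186626)*(O + 666354) - 2859356) = (-838048 + 3233423)/((2119327 - 2186626)*(2475233 + 666354) - 2859356) = 2395375/(-67299*3141587 - 2859356) = 2395375/(-211425663513 - 2859356) = 2395375/(-211428522869) = 2395375*(-1/211428522869) = -2395375/211428522869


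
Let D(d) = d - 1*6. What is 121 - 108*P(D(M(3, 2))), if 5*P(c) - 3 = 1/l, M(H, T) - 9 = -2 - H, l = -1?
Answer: 389/5 ≈ 77.800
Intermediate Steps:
M(H, T) = 7 - H (M(H, T) = 9 + (-2 - H) = 7 - H)
D(d) = -6 + d (D(d) = d - 6 = -6 + d)
P(c) = 2/5 (P(c) = 3/5 + (1/5)/(-1) = 3/5 + (1/5)*(-1) = 3/5 - 1/5 = 2/5)
121 - 108*P(D(M(3, 2))) = 121 - 108*2/5 = 121 - 216/5 = 389/5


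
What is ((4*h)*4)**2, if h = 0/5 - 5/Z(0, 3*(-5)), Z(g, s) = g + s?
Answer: 256/9 ≈ 28.444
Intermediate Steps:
h = 1/3 (h = 0/5 - 5/(0 + 3*(-5)) = 0*(1/5) - 5/(0 - 15) = 0 - 5/(-15) = 0 - 5*(-1/15) = 0 + 1/3 = 1/3 ≈ 0.33333)
((4*h)*4)**2 = ((4*(1/3))*4)**2 = ((4/3)*4)**2 = (16/3)**2 = 256/9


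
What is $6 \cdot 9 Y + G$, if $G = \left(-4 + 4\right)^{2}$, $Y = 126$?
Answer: $6804$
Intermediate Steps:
$G = 0$ ($G = 0^{2} = 0$)
$6 \cdot 9 Y + G = 6 \cdot 9 \cdot 126 + 0 = 54 \cdot 126 + 0 = 6804 + 0 = 6804$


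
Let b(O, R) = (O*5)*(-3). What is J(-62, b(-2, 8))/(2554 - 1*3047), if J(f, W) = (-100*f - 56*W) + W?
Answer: -4550/493 ≈ -9.2292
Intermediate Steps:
b(O, R) = -15*O (b(O, R) = (5*O)*(-3) = -15*O)
J(f, W) = -100*f - 55*W
J(-62, b(-2, 8))/(2554 - 1*3047) = (-100*(-62) - (-825)*(-2))/(2554 - 1*3047) = (6200 - 55*30)/(2554 - 3047) = (6200 - 1650)/(-493) = 4550*(-1/493) = -4550/493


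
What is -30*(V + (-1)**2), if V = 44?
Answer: -1350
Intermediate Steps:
-30*(V + (-1)**2) = -30*(44 + (-1)**2) = -30*(44 + 1) = -30*45 = -1350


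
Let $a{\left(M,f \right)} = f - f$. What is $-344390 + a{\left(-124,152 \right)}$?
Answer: $-344390$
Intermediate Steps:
$a{\left(M,f \right)} = 0$
$-344390 + a{\left(-124,152 \right)} = -344390 + 0 = -344390$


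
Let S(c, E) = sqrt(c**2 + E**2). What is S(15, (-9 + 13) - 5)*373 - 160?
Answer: -160 + 373*sqrt(226) ≈ 5447.4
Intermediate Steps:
S(c, E) = sqrt(E**2 + c**2)
S(15, (-9 + 13) - 5)*373 - 160 = sqrt(((-9 + 13) - 5)**2 + 15**2)*373 - 160 = sqrt((4 - 5)**2 + 225)*373 - 160 = sqrt((-1)**2 + 225)*373 - 160 = sqrt(1 + 225)*373 - 160 = sqrt(226)*373 - 160 = 373*sqrt(226) - 160 = -160 + 373*sqrt(226)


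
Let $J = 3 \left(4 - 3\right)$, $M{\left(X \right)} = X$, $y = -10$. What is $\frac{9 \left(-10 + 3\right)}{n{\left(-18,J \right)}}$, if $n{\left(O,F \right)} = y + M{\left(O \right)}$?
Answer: $\frac{9}{4} \approx 2.25$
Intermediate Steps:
$J = 3$ ($J = 3 \cdot 1 = 3$)
$n{\left(O,F \right)} = -10 + O$
$\frac{9 \left(-10 + 3\right)}{n{\left(-18,J \right)}} = \frac{9 \left(-10 + 3\right)}{-10 - 18} = \frac{9 \left(-7\right)}{-28} = \left(-63\right) \left(- \frac{1}{28}\right) = \frac{9}{4}$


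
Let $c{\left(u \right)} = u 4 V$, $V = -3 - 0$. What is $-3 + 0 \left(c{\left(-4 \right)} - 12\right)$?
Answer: $-3$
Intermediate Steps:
$V = -3$ ($V = -3 + 0 = -3$)
$c{\left(u \right)} = - 12 u$ ($c{\left(u \right)} = u 4 \left(-3\right) = 4 u \left(-3\right) = - 12 u$)
$-3 + 0 \left(c{\left(-4 \right)} - 12\right) = -3 + 0 \left(\left(-12\right) \left(-4\right) - 12\right) = -3 + 0 \left(48 - 12\right) = -3 + 0 \cdot 36 = -3 + 0 = -3$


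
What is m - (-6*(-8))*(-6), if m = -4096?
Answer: -3808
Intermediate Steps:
m - (-6*(-8))*(-6) = -4096 - (-6*(-8))*(-6) = -4096 - 48*(-6) = -4096 - 1*(-288) = -4096 + 288 = -3808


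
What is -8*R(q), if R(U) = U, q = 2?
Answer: -16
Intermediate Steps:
-8*R(q) = -8*2 = -16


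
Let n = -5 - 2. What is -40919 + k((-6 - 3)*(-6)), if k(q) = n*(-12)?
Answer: -40835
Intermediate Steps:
n = -7
k(q) = 84 (k(q) = -7*(-12) = 84)
-40919 + k((-6 - 3)*(-6)) = -40919 + 84 = -40835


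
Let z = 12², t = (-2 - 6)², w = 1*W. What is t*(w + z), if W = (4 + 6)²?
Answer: 15616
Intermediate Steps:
W = 100 (W = 10² = 100)
w = 100 (w = 1*100 = 100)
t = 64 (t = (-8)² = 64)
z = 144
t*(w + z) = 64*(100 + 144) = 64*244 = 15616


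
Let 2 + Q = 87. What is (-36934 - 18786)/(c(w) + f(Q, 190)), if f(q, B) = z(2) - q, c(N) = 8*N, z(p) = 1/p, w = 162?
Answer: -111440/2423 ≈ -45.993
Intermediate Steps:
Q = 85 (Q = -2 + 87 = 85)
f(q, B) = ½ - q (f(q, B) = 1/2 - q = ½ - q)
(-36934 - 18786)/(c(w) + f(Q, 190)) = (-36934 - 18786)/(8*162 + (½ - 1*85)) = -55720/(1296 + (½ - 85)) = -55720/(1296 - 169/2) = -55720/2423/2 = -55720*2/2423 = -111440/2423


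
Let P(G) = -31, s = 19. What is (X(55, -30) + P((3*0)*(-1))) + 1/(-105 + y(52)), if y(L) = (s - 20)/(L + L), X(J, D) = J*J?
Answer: 32697370/10921 ≈ 2994.0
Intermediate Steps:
X(J, D) = J²
y(L) = -1/(2*L) (y(L) = (19 - 20)/(L + L) = -1/(2*L))
(X(55, -30) + P((3*0)*(-1))) + 1/(-105 + y(52)) = (55² - 31) + 1/(-105 - ½/52) = (3025 - 31) + 1/(-105 - ½*1/52) = 2994 + 1/(-105 - 1/104) = 2994 + 1/(-10921/104) = 2994 - 104/10921 = 32697370/10921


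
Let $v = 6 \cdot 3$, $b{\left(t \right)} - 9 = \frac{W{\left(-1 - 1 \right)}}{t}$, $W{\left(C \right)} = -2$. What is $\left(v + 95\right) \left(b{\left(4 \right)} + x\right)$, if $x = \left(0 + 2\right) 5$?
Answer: $\frac{4181}{2} \approx 2090.5$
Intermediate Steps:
$x = 10$ ($x = 2 \cdot 5 = 10$)
$b{\left(t \right)} = 9 - \frac{2}{t}$
$v = 18$
$\left(v + 95\right) \left(b{\left(4 \right)} + x\right) = \left(18 + 95\right) \left(\left(9 - \frac{2}{4}\right) + 10\right) = 113 \left(\left(9 - \frac{1}{2}\right) + 10\right) = 113 \left(\frac{17}{2} + 10\right) = 113 \cdot \frac{37}{2} = \frac{4181}{2}$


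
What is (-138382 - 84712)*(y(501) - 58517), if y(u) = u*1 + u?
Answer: 12831251410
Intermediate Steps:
y(u) = 2*u (y(u) = u + u = 2*u)
(-138382 - 84712)*(y(501) - 58517) = (-138382 - 84712)*(2*501 - 58517) = -223094*(1002 - 58517) = -223094*(-57515) = 12831251410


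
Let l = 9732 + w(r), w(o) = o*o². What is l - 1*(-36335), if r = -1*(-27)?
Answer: 65750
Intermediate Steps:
r = 27
w(o) = o³
l = 29415 (l = 9732 + 27³ = 9732 + 19683 = 29415)
l - 1*(-36335) = 29415 - 1*(-36335) = 29415 + 36335 = 65750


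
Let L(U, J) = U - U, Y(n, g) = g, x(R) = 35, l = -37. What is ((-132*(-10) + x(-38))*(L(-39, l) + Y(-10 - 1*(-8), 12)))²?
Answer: 264387600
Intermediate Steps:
L(U, J) = 0
((-132*(-10) + x(-38))*(L(-39, l) + Y(-10 - 1*(-8), 12)))² = ((-132*(-10) + 35)*(0 + 12))² = ((1320 + 35)*12)² = (1355*12)² = 16260² = 264387600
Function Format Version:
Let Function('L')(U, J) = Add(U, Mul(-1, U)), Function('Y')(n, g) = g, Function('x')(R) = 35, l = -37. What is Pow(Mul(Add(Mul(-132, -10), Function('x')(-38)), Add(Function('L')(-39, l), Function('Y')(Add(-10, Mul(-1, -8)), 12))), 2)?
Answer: 264387600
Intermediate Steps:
Function('L')(U, J) = 0
Pow(Mul(Add(Mul(-132, -10), Function('x')(-38)), Add(Function('L')(-39, l), Function('Y')(Add(-10, Mul(-1, -8)), 12))), 2) = Pow(Mul(Add(Mul(-132, -10), 35), Add(0, 12)), 2) = Pow(Mul(Add(1320, 35), 12), 2) = Pow(Mul(1355, 12), 2) = Pow(16260, 2) = 264387600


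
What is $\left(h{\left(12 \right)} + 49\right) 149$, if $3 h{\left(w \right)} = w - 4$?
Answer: $\frac{23095}{3} \approx 7698.3$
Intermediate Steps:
$h{\left(w \right)} = - \frac{4}{3} + \frac{w}{3}$ ($h{\left(w \right)} = \frac{w - 4}{3} = \frac{-4 + w}{3} = - \frac{4}{3} + \frac{w}{3}$)
$\left(h{\left(12 \right)} + 49\right) 149 = \left(\left(- \frac{4}{3} + \frac{1}{3} \cdot 12\right) + 49\right) 149 = \left(\left(- \frac{4}{3} + 4\right) + 49\right) 149 = \left(\frac{8}{3} + 49\right) 149 = \frac{155}{3} \cdot 149 = \frac{23095}{3}$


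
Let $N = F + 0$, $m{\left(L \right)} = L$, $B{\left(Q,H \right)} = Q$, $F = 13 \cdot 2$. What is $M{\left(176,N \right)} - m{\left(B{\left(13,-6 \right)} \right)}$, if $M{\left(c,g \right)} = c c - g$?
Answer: $30937$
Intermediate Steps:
$F = 26$
$N = 26$ ($N = 26 + 0 = 26$)
$M{\left(c,g \right)} = c^{2} - g$
$M{\left(176,N \right)} - m{\left(B{\left(13,-6 \right)} \right)} = \left(176^{2} - 26\right) - 13 = \left(30976 - 26\right) - 13 = 30950 - 13 = 30937$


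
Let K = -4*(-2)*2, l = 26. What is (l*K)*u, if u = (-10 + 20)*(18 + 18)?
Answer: 149760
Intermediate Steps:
u = 360 (u = 10*36 = 360)
K = 16 (K = 8*2 = 16)
(l*K)*u = (26*16)*360 = 416*360 = 149760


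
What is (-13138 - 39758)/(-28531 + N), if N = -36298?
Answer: 52896/64829 ≈ 0.81593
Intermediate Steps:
(-13138 - 39758)/(-28531 + N) = (-13138 - 39758)/(-28531 - 36298) = -52896/(-64829) = -52896*(-1/64829) = 52896/64829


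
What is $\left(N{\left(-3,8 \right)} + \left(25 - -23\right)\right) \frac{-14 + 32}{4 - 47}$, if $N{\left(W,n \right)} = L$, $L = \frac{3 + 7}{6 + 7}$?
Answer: $- \frac{11412}{559} \approx -20.415$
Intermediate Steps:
$L = \frac{10}{13} \approx 0.76923$
$N{\left(W,n \right)} = \frac{10}{13}$
$\left(N{\left(-3,8 \right)} + \left(25 - -23\right)\right) \frac{-14 + 32}{4 - 47} = \left(\frac{10}{13} + \left(25 - -23\right)\right) \frac{-14 + 32}{4 - 47} = \left(\frac{10}{13} + \left(25 + 23\right)\right) \frac{18}{-43} = \left(\frac{10}{13} + 48\right) 18 \left(- \frac{1}{43}\right) = \frac{634}{13} \left(- \frac{18}{43}\right) = - \frac{11412}{559}$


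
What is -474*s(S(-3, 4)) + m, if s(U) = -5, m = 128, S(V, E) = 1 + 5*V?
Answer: 2498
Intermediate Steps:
-474*s(S(-3, 4)) + m = -474*(-5) + 128 = 2370 + 128 = 2498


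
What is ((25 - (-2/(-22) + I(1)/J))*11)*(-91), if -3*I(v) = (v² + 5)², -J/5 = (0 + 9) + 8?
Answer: -2107378/85 ≈ -24793.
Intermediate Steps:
J = -85 (J = -5*((0 + 9) + 8) = -5*(9 + 8) = -5*17 = -85)
I(v) = -(5 + v²)²/3 (I(v) = -(v² + 5)²/3 = -(5 + v²)²/3)
((25 - (-2/(-22) + I(1)/J))*11)*(-91) = ((25 - (-2/(-22) - (5 + 1²)²/3/(-85)))*11)*(-91) = ((25 - (-2*(-1/22) - (5 + 1)²/3*(-1/85)))*11)*(-91) = ((25 - (1/11 - ⅓*6²*(-1/85)))*11)*(-91) = ((25 - (1/11 - ⅓*36*(-1/85)))*11)*(-91) = ((25 - (1/11 - 12*(-1/85)))*11)*(-91) = ((25 - (1/11 + 12/85))*11)*(-91) = ((25 - 1*217/935)*11)*(-91) = ((25 - 217/935)*11)*(-91) = ((23158/935)*11)*(-91) = (23158/85)*(-91) = -2107378/85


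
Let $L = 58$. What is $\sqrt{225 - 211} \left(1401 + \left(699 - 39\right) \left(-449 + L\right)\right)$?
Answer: $- 256659 \sqrt{14} \approx -9.6033 \cdot 10^{5}$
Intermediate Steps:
$\sqrt{225 - 211} \left(1401 + \left(699 - 39\right) \left(-449 + L\right)\right) = \sqrt{225 - 211} \left(1401 + \left(699 - 39\right) \left(-449 + 58\right)\right) = \sqrt{14} \left(1401 + 660 \left(-391\right)\right) = \sqrt{14} \left(1401 - 258060\right) = \sqrt{14} \left(-256659\right) = - 256659 \sqrt{14}$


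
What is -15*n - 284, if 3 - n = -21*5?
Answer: -1904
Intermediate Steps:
n = 108 (n = 3 - (-21)*5 = 3 - 1*(-105) = 3 + 105 = 108)
-15*n - 284 = -15*108 - 284 = -1620 - 284 = -1904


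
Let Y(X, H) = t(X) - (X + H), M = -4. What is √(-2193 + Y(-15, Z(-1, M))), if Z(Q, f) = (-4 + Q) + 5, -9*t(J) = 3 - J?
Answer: 2*I*√545 ≈ 46.69*I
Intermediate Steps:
t(J) = -⅓ + J/9 (t(J) = -(3 - J)/9 = -⅓ + J/9)
Z(Q, f) = 1 + Q
Y(X, H) = -⅓ - H - 8*X/9 (Y(X, H) = (-⅓ + X/9) - (X + H) = (-⅓ + X/9) - (H + X) = (-⅓ + X/9) + (-H - X) = -⅓ - H - 8*X/9)
√(-2193 + Y(-15, Z(-1, M))) = √(-2193 + (-⅓ - (1 - 1) - 8/9*(-15))) = √(-2193 + (-⅓ - 1*0 + 40/3)) = √(-2193 + (-⅓ + 0 + 40/3)) = √(-2193 + 13) = √(-2180) = 2*I*√545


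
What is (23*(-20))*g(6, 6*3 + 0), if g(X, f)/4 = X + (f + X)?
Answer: -55200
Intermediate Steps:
g(X, f) = 4*f + 8*X (g(X, f) = 4*(X + (f + X)) = 4*(X + (X + f)) = 4*(f + 2*X) = 4*f + 8*X)
(23*(-20))*g(6, 6*3 + 0) = (23*(-20))*(4*(6*3 + 0) + 8*6) = -460*(4*(18 + 0) + 48) = -460*(4*18 + 48) = -460*(72 + 48) = -460*120 = -55200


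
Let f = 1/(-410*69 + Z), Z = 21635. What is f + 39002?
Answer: 259558309/6655 ≈ 39002.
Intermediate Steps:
f = -1/6655 (f = 1/(-410*69 + 21635) = 1/(-28290 + 21635) = 1/(-6655) = -1/6655 ≈ -0.00015026)
f + 39002 = -1/6655 + 39002 = 259558309/6655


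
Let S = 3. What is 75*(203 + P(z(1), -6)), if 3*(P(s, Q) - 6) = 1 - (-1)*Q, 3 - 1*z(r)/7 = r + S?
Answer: 15550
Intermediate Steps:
z(r) = -7*r (z(r) = 21 - 7*(r + 3) = 21 - 7*(3 + r) = 21 + (-21 - 7*r) = -7*r)
P(s, Q) = 19/3 + Q/3 (P(s, Q) = 6 + (1 - (-1)*Q)/3 = 6 + (1 + Q)/3 = 6 + (1/3 + Q/3) = 19/3 + Q/3)
75*(203 + P(z(1), -6)) = 75*(203 + (19/3 + (1/3)*(-6))) = 75*(203 + (19/3 - 2)) = 75*(203 + 13/3) = 75*(622/3) = 15550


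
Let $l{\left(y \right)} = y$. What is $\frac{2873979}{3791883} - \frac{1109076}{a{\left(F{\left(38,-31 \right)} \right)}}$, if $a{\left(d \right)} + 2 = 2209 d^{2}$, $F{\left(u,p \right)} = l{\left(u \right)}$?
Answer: $\frac{826985756703}{2015887607017} \approx 0.41023$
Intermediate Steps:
$F{\left(u,p \right)} = u$
$a{\left(d \right)} = -2 + 2209 d^{2}$
$\frac{2873979}{3791883} - \frac{1109076}{a{\left(F{\left(38,-31 \right)} \right)}} = \frac{2873979}{3791883} - \frac{1109076}{-2 + 2209 \cdot 38^{2}} = 2873979 \cdot \frac{1}{3791883} - \frac{1109076}{-2 + 2209 \cdot 1444} = \frac{957993}{1263961} - \frac{1109076}{-2 + 3189796} = \frac{957993}{1263961} - \frac{1109076}{3189794} = \frac{957993}{1263961} - \frac{554538}{1594897} = \frac{826985756703}{2015887607017}$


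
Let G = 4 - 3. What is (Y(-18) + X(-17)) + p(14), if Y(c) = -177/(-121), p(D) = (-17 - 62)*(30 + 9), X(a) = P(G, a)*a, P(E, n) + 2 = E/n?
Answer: -368389/121 ≈ -3044.5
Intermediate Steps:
G = 1
P(E, n) = -2 + E/n
X(a) = a*(-2 + 1/a) (X(a) = (-2 + 1/a)*a = a*(-2 + 1/a))
p(D) = -3081 (p(D) = -79*39 = -3081)
Y(c) = 177/121 (Y(c) = -177*(-1/121) = 177/121)
(Y(-18) + X(-17)) + p(14) = (177/121 + (1 - 2*(-17))) - 3081 = (177/121 + (1 + 34)) - 3081 = (177/121 + 35) - 3081 = 4412/121 - 3081 = -368389/121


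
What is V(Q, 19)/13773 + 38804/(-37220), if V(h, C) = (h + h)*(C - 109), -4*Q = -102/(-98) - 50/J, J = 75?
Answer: -2179768384/2093243495 ≈ -1.0413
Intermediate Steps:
Q = -55/588 (Q = -(-102/(-98) - 50/75)/4 = -(-102*(-1/98) - 50*1/75)/4 = -(51/49 - ⅔)/4 = -¼*55/147 = -55/588 ≈ -0.093537)
V(h, C) = 2*h*(-109 + C) (V(h, C) = (2*h)*(-109 + C) = 2*h*(-109 + C))
V(Q, 19)/13773 + 38804/(-37220) = (2*(-55/588)*(-109 + 19))/13773 + 38804/(-37220) = (2*(-55/588)*(-90))*(1/13773) + 38804*(-1/37220) = (825/49)*(1/13773) - 9701/9305 = 275/224959 - 9701/9305 = -2179768384/2093243495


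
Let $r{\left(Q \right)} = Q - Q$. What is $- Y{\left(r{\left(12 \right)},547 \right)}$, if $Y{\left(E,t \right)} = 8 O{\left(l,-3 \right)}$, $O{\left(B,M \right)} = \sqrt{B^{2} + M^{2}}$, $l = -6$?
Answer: $- 24 \sqrt{5} \approx -53.666$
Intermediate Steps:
$r{\left(Q \right)} = 0$
$Y{\left(E,t \right)} = 24 \sqrt{5}$ ($Y{\left(E,t \right)} = 8 \sqrt{\left(-6\right)^{2} + \left(-3\right)^{2}} = 8 \sqrt{36 + 9} = 8 \sqrt{45} = 8 \cdot 3 \sqrt{5} = 24 \sqrt{5}$)
$- Y{\left(r{\left(12 \right)},547 \right)} = - 24 \sqrt{5}$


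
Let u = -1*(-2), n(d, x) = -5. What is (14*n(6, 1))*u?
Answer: -140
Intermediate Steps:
u = 2
(14*n(6, 1))*u = (14*(-5))*2 = -70*2 = -140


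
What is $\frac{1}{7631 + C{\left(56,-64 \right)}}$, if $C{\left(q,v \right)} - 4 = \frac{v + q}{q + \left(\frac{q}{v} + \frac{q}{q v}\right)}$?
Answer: $\frac{3527}{26928133} \approx 0.00013098$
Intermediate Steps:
$C{\left(q,v \right)} = 4 + \frac{q + v}{q + \frac{1}{v} + \frac{q}{v}}$ ($C{\left(q,v \right)} = 4 + \frac{v + q}{q + \left(\frac{q}{v} + \frac{q}{q v}\right)} = 4 + \frac{q + v}{q + \left(\frac{q}{v} + q \frac{1}{q v}\right)} = 4 + \frac{q + v}{q + \left(\frac{q}{v} + \frac{1}{v}\right)} = 4 + \frac{q + v}{q + \left(\frac{1}{v} + \frac{q}{v}\right)} = 4 + \frac{q + v}{q + \frac{1}{v} + \frac{q}{v}}$)
$\frac{1}{7631 + C{\left(56,-64 \right)}} = \frac{1}{7631 + \frac{4 + \left(-64\right)^{2} + 4 \cdot 56 + 5 \cdot 56 \left(-64\right)}{1 + 56 + 56 \left(-64\right)}} = \frac{1}{7631 + \frac{4 + 4096 + 224 - 17920}{1 + 56 - 3584}} = \frac{1}{7631 + \frac{1}{-3527} \left(-13596\right)} = \frac{1}{7631 - - \frac{13596}{3527}} = \frac{1}{7631 + \frac{13596}{3527}} = \frac{1}{\frac{26928133}{3527}} = \frac{3527}{26928133}$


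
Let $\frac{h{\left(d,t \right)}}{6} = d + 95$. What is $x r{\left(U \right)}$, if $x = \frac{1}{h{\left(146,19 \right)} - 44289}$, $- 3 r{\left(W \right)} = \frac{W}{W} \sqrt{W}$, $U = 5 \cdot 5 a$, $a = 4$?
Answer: $\frac{10}{128529} \approx 7.7804 \cdot 10^{-5}$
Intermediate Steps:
$h{\left(d,t \right)} = 570 + 6 d$ ($h{\left(d,t \right)} = 6 \left(d + 95\right) = 6 \left(95 + d\right) = 570 + 6 d$)
$U = 100$ ($U = 5 \cdot 5 \cdot 4 = 25 \cdot 4 = 100$)
$r{\left(W \right)} = - \frac{\sqrt{W}}{3}$ ($r{\left(W \right)} = - \frac{\frac{W}{W} \sqrt{W}}{3} = - \frac{1 \sqrt{W}}{3} = - \frac{\sqrt{W}}{3}$)
$x = - \frac{1}{42843}$ ($x = \frac{1}{\left(570 + 6 \cdot 146\right) - 44289} = \frac{1}{\left(570 + 876\right) - 44289} = \frac{1}{1446 - 44289} = \frac{1}{-42843} = - \frac{1}{42843} \approx -2.3341 \cdot 10^{-5}$)
$x r{\left(U \right)} = - \frac{\left(- \frac{1}{3}\right) \sqrt{100}}{42843} = - \frac{\left(- \frac{1}{3}\right) 10}{42843} = \left(- \frac{1}{42843}\right) \left(- \frac{10}{3}\right) = \frac{10}{128529}$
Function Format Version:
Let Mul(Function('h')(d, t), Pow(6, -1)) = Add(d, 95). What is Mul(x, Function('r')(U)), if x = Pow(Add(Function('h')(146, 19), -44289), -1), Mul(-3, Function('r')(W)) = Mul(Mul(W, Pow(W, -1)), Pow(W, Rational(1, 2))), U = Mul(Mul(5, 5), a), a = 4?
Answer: Rational(10, 128529) ≈ 7.7804e-5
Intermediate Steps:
Function('h')(d, t) = Add(570, Mul(6, d)) (Function('h')(d, t) = Mul(6, Add(d, 95)) = Mul(6, Add(95, d)) = Add(570, Mul(6, d)))
U = 100 (U = Mul(Mul(5, 5), 4) = Mul(25, 4) = 100)
Function('r')(W) = Mul(Rational(-1, 3), Pow(W, Rational(1, 2))) (Function('r')(W) = Mul(Rational(-1, 3), Mul(Mul(W, Pow(W, -1)), Pow(W, Rational(1, 2)))) = Mul(Rational(-1, 3), Mul(1, Pow(W, Rational(1, 2)))) = Mul(Rational(-1, 3), Pow(W, Rational(1, 2))))
x = Rational(-1, 42843) (x = Pow(Add(Add(570, Mul(6, 146)), -44289), -1) = Pow(Add(Add(570, 876), -44289), -1) = Pow(Add(1446, -44289), -1) = Pow(-42843, -1) = Rational(-1, 42843) ≈ -2.3341e-5)
Mul(x, Function('r')(U)) = Mul(Rational(-1, 42843), Mul(Rational(-1, 3), Pow(100, Rational(1, 2)))) = Mul(Rational(-1, 42843), Mul(Rational(-1, 3), 10)) = Mul(Rational(-1, 42843), Rational(-10, 3)) = Rational(10, 128529)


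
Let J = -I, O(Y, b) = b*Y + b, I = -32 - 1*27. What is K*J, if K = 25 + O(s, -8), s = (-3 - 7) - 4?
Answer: 7611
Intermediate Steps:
s = -14 (s = -10 - 4 = -14)
I = -59 (I = -32 - 27 = -59)
O(Y, b) = b + Y*b (O(Y, b) = Y*b + b = b + Y*b)
J = 59 (J = -1*(-59) = 59)
K = 129 (K = 25 - 8*(1 - 14) = 25 - 8*(-13) = 25 + 104 = 129)
K*J = 129*59 = 7611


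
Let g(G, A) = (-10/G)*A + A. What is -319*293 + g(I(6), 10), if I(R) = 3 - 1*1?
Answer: -93507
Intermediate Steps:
I(R) = 2 (I(R) = 3 - 1 = 2)
g(G, A) = A - 10*A/G (g(G, A) = -10*A/G + A = A - 10*A/G)
-319*293 + g(I(6), 10) = -319*293 + 10*(-10 + 2)/2 = -93467 + 10*(½)*(-8) = -93467 - 40 = -93507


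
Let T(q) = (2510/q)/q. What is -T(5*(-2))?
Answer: -251/10 ≈ -25.100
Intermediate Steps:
T(q) = 2510/q²
-T(5*(-2)) = -2510/(5*(-2))² = -2510/(-10)² = -2510/100 = -1*251/10 = -251/10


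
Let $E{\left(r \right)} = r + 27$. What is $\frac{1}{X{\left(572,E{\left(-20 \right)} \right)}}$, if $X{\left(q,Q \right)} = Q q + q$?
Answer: $\frac{1}{4576} \approx 0.00021853$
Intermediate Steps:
$E{\left(r \right)} = 27 + r$
$X{\left(q,Q \right)} = q + Q q$
$\frac{1}{X{\left(572,E{\left(-20 \right)} \right)}} = \frac{1}{572 \left(1 + \left(27 - 20\right)\right)} = \frac{1}{572 \left(1 + 7\right)} = \frac{1}{572 \cdot 8} = \frac{1}{4576}$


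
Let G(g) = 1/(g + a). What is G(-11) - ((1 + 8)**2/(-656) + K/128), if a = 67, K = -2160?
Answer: 78139/4592 ≈ 17.016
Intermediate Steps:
G(g) = 1/(67 + g) (G(g) = 1/(g + 67) = 1/(67 + g))
G(-11) - ((1 + 8)**2/(-656) + K/128) = 1/(67 - 11) - ((1 + 8)**2/(-656) - 2160/128) = 1/56 - (9**2*(-1/656) - 2160*1/128) = 1/56 - (81*(-1/656) - 135/8) = 1/56 - (-81/656 - 135/8) = 1/56 - 1*(-11151/656) = 1/56 + 11151/656 = 78139/4592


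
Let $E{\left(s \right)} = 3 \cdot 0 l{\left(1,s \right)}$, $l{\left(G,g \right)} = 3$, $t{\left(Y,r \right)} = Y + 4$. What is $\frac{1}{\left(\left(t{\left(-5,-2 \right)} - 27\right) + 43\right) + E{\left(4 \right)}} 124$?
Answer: $\frac{124}{15} \approx 8.2667$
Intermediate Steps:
$t{\left(Y,r \right)} = 4 + Y$
$E{\left(s \right)} = 0$ ($E{\left(s \right)} = 3 \cdot 0 \cdot 3 = 0 \cdot 3 = 0$)
$\frac{1}{\left(\left(t{\left(-5,-2 \right)} - 27\right) + 43\right) + E{\left(4 \right)}} 124 = \frac{1}{\left(\left(\left(4 - 5\right) - 27\right) + 43\right) + 0} \cdot 124 = \frac{1}{\left(\left(-1 - 27\right) + 43\right) + 0} \cdot 124 = \frac{1}{\left(-28 + 43\right) + 0} \cdot 124 = \frac{1}{15 + 0} \cdot 124 = \frac{1}{15} \cdot 124 = \frac{124}{15}$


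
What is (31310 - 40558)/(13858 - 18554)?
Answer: 1156/587 ≈ 1.9693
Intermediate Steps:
(31310 - 40558)/(13858 - 18554) = -9248/(-4696) = -9248*(-1/4696) = 1156/587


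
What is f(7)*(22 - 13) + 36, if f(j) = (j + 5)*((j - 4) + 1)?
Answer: 468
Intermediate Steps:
f(j) = (-3 + j)*(5 + j) (f(j) = (5 + j)*((-4 + j) + 1) = (5 + j)*(-3 + j) = (-3 + j)*(5 + j))
f(7)*(22 - 13) + 36 = (-15 + 7² + 2*7)*(22 - 13) + 36 = (-15 + 49 + 14)*9 + 36 = 48*9 + 36 = 432 + 36 = 468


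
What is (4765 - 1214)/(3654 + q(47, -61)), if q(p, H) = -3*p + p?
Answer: 3551/3560 ≈ 0.99747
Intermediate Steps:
q(p, H) = -2*p
(4765 - 1214)/(3654 + q(47, -61)) = (4765 - 1214)/(3654 - 2*47) = 3551/(3654 - 94) = 3551/3560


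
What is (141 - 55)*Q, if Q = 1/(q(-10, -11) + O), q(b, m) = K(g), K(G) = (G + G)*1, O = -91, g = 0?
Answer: -86/91 ≈ -0.94506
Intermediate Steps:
K(G) = 2*G (K(G) = (2*G)*1 = 2*G)
q(b, m) = 0 (q(b, m) = 2*0 = 0)
Q = -1/91 (Q = 1/(0 - 91) = 1/(-91) = -1/91 ≈ -0.010989)
(141 - 55)*Q = (141 - 55)*(-1/91) = 86*(-1/91) = -86/91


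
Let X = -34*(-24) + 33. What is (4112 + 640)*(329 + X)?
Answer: 5597856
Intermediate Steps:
X = 849 (X = 816 + 33 = 849)
(4112 + 640)*(329 + X) = (4112 + 640)*(329 + 849) = 4752*1178 = 5597856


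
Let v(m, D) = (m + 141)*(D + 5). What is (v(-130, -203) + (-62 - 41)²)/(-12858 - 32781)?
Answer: -8431/45639 ≈ -0.18473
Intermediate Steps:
v(m, D) = (5 + D)*(141 + m) (v(m, D) = (141 + m)*(5 + D) = (5 + D)*(141 + m))
(v(-130, -203) + (-62 - 41)²)/(-12858 - 32781) = ((705 + 5*(-130) + 141*(-203) - 203*(-130)) + (-62 - 41)²)/(-12858 - 32781) = ((705 - 650 - 28623 + 26390) + (-103)²)/(-45639) = (-2178 + 10609)*(-1/45639) = 8431*(-1/45639) = -8431/45639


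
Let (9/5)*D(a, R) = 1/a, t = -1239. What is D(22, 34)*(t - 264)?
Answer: -835/22 ≈ -37.955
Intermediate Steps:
D(a, R) = 5/(9*a)
D(22, 34)*(t - 264) = ((5/9)/22)*(-1239 - 264) = ((5/9)*(1/22))*(-1503) = (5/198)*(-1503) = -835/22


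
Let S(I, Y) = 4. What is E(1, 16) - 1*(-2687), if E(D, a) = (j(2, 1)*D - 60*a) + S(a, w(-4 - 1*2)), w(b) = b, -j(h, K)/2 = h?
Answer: 1727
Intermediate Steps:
j(h, K) = -2*h
E(D, a) = 4 - 60*a - 4*D (E(D, a) = ((-2*2)*D - 60*a) + 4 = (-4*D - 60*a) + 4 = (-60*a - 4*D) + 4 = 4 - 60*a - 4*D)
E(1, 16) - 1*(-2687) = (4 - 60*16 - 4*1) - 1*(-2687) = (4 - 960 - 4) + 2687 = -960 + 2687 = 1727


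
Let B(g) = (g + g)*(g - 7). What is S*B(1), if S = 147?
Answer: -1764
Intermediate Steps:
B(g) = 2*g*(-7 + g) (B(g) = (2*g)*(-7 + g) = 2*g*(-7 + g))
S*B(1) = 147*(2*1*(-7 + 1)) = 147*(2*1*(-6)) = 147*(-12) = -1764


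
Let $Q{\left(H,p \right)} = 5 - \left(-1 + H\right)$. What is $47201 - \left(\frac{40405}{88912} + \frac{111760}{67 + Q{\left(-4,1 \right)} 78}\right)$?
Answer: $\frac{322242161919}{6846224} \approx 47069.0$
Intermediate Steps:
$Q{\left(H,p \right)} = 6 - H$ ($Q{\left(H,p \right)} = 5 - \left(-1 + H\right) = 6 - H$)
$47201 - \left(\frac{40405}{88912} + \frac{111760}{67 + Q{\left(-4,1 \right)} 78}\right) = 47201 - \left(\frac{40405}{88912} + \frac{111760}{67 + \left(6 - -4\right) 78}\right) = 47201 - \left(\frac{40405}{88912} + \frac{111760}{67 + \left(6 + 4\right) 78}\right) = 47201 - \left(\frac{40405}{88912} + \frac{111760}{67 + 10 \cdot 78}\right) = 47201 - \left(\frac{40405}{88912} + \frac{111760}{67 + 780}\right) = 47201 - \left(\frac{40405}{88912} + \frac{111760}{847}\right) = 47201 - \frac{906457105}{6846224} = \frac{322242161919}{6846224}$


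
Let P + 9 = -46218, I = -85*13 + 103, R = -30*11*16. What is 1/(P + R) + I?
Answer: -51610015/51507 ≈ -1002.0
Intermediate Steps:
R = -5280 (R = -330*16 = -5280)
I = -1002 (I = -1105 + 103 = -1002)
P = -46227 (P = -9 - 46218 = -46227)
1/(P + R) + I = 1/(-46227 - 5280) - 1002 = 1/(-51507) - 1002 = -1/51507 - 1002 = -51610015/51507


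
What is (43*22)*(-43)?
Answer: -40678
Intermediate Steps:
(43*22)*(-43) = 946*(-43) = -40678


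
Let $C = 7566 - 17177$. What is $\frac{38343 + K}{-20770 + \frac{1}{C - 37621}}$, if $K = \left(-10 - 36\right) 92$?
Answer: $- \frac{1611130752}{981008641} \approx -1.6423$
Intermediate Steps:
$C = -9611$ ($C = 7566 - 17177 = -9611$)
$K = -4232$ ($K = \left(-46\right) 92 = -4232$)
$\frac{38343 + K}{-20770 + \frac{1}{C - 37621}} = \frac{38343 - 4232}{-20770 + \frac{1}{-9611 - 37621}} = \frac{34111}{-20770 + \frac{1}{-47232}} = \frac{34111}{-20770 - \frac{1}{47232}} = \frac{34111}{- \frac{981008641}{47232}} = 34111 \left(- \frac{47232}{981008641}\right) = - \frac{1611130752}{981008641}$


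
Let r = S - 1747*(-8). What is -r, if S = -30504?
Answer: 16528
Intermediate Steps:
r = -16528 (r = -30504 - 1747*(-8) = -30504 + 13976 = -16528)
-r = -1*(-16528) = 16528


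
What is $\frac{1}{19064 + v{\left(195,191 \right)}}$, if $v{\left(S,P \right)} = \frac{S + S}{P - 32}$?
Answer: $\frac{53}{1010522} \approx 5.2448 \cdot 10^{-5}$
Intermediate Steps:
$v{\left(S,P \right)} = \frac{2 S}{-32 + P}$
$\frac{1}{19064 + v{\left(195,191 \right)}} = \frac{1}{19064 + 2 \cdot 195 \frac{1}{-32 + 191}} = \frac{1}{19064 + 2 \cdot 195 \cdot \frac{1}{159}} = \frac{1}{19064 + \frac{130}{53}} = \frac{1}{\frac{1010522}{53}} = \frac{53}{1010522}$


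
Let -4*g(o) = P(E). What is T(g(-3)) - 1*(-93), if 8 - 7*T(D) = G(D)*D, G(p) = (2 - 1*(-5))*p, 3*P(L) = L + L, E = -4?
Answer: 5903/63 ≈ 93.698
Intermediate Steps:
P(L) = 2*L/3 (P(L) = (L + L)/3 = (2*L)/3 = 2*L/3)
G(p) = 7*p (G(p) = (2 + 5)*p = 7*p)
g(o) = ⅔ (g(o) = -(-4)/6 = -¼*(-8/3) = ⅔)
T(D) = 8/7 - D² (T(D) = 8/7 - 7*D*D/7 = 8/7 - D²)
T(g(-3)) - 1*(-93) = (8/7 - (⅔)²) - 1*(-93) = (8/7 - 1*4/9) + 93 = (8/7 - 4/9) + 93 = 44/63 + 93 = 5903/63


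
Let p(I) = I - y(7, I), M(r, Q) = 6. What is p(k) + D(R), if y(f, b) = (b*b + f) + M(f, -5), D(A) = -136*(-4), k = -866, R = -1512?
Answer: -750291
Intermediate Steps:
D(A) = 544
y(f, b) = 6 + f + b² (y(f, b) = (b*b + f) + 6 = (b² + f) + 6 = (f + b²) + 6 = 6 + f + b²)
p(I) = -13 + I - I² (p(I) = I - (6 + 7 + I²) = I - (13 + I²) = I + (-13 - I²) = -13 + I - I²)
p(k) + D(R) = (-13 - 866 - 1*(-866)²) + 544 = (-13 - 866 - 1*749956) + 544 = (-13 - 866 - 749956) + 544 = -750835 + 544 = -750291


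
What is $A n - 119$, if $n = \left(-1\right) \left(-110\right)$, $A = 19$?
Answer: $1971$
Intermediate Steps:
$n = 110$
$A n - 119 = 19 \cdot 110 - 119 = 2090 - 119 = 1971$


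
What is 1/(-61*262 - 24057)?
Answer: -1/40039 ≈ -2.4976e-5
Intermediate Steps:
1/(-61*262 - 24057) = 1/(-15982 - 24057) = 1/(-40039) = -1/40039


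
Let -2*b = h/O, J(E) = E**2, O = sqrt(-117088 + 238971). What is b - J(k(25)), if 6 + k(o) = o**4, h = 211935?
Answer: -152583203161 - 211935*sqrt(121883)/243766 ≈ -1.5258e+11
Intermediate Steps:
O = sqrt(121883) ≈ 349.12
k(o) = -6 + o**4
b = -211935*sqrt(121883)/243766 (b = -211935/(2*(sqrt(121883))) = -211935*sqrt(121883)/121883/2 = -211935*sqrt(121883)/243766 ≈ -303.53)
b - J(k(25)) = -211935*sqrt(121883)/243766 - (-6 + 25**4)**2 = -211935*sqrt(121883)/243766 - (-6 + 390625)**2 = -211935*sqrt(121883)/243766 - 1*390619**2 = -211935*sqrt(121883)/243766 - 1*152583203161 = -211935*sqrt(121883)/243766 - 152583203161 = -152583203161 - 211935*sqrt(121883)/243766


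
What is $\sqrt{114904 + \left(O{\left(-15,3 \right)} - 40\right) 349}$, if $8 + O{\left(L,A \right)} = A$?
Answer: $\sqrt{99199} \approx 314.96$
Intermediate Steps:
$O{\left(L,A \right)} = -8 + A$
$\sqrt{114904 + \left(O{\left(-15,3 \right)} - 40\right) 349} = \sqrt{114904 + \left(\left(-8 + 3\right) - 40\right) 349} = \sqrt{114904 + \left(-5 - 40\right) 349} = \sqrt{114904 - 15705} = \sqrt{99199}$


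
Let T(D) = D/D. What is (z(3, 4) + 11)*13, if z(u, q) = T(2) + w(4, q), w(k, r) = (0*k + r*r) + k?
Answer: 416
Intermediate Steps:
w(k, r) = k + r² (w(k, r) = (0 + r²) + k = r² + k = k + r²)
T(D) = 1
z(u, q) = 5 + q² (z(u, q) = 1 + (4 + q²) = 5 + q²)
(z(3, 4) + 11)*13 = ((5 + 4²) + 11)*13 = ((5 + 16) + 11)*13 = (21 + 11)*13 = 32*13 = 416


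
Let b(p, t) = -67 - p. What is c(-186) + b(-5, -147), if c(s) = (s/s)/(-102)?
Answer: -6325/102 ≈ -62.010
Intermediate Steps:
c(s) = -1/102 (c(s) = 1*(-1/102) = -1/102)
c(-186) + b(-5, -147) = -1/102 + (-67 - 1*(-5)) = -1/102 + (-67 + 5) = -1/102 - 62 = -6325/102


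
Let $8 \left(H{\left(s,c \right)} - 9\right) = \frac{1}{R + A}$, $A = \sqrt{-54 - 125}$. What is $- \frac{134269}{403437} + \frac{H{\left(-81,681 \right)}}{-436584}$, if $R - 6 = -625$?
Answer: $- \frac{59927110761122459}{180051362463985920} + \frac{i \sqrt{179}}{1338880884480} \approx -0.33283 + 9.9927 \cdot 10^{-12} i$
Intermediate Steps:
$R = -619$ ($R = 6 - 625 = -619$)
$A = i \sqrt{179}$ ($A = \sqrt{-179} = i \sqrt{179} \approx 13.379 i$)
$H{\left(s,c \right)} = 9 + \frac{1}{8 \left(-619 + i \sqrt{179}\right)}$
$- \frac{134269}{403437} + \frac{H{\left(-81,681 \right)}}{-436584} = - \frac{134269}{403437} + \frac{\frac{27599861}{3066720} - \frac{i \sqrt{179}}{3066720}}{-436584} = \left(-134269\right) \frac{1}{403437} + \left(\frac{27599861}{3066720} - \frac{i \sqrt{179}}{3066720}\right) \left(- \frac{1}{436584}\right) = - \frac{134269}{403437} - \left(\frac{27599861}{1338880884480} - \frac{i \sqrt{179}}{1338880884480}\right) = - \frac{59927110761122459}{180051362463985920} + \frac{i \sqrt{179}}{1338880884480}$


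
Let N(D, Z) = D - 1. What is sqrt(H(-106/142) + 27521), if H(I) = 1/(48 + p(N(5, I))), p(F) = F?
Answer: sqrt(18604209)/26 ≈ 165.89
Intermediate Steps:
N(D, Z) = -1 + D
H(I) = 1/52 (H(I) = 1/(48 + (-1 + 5)) = 1/(48 + 4) = 1/52)
sqrt(H(-106/142) + 27521) = sqrt(1/52 + 27521) = sqrt(1431093/52) = sqrt(18604209)/26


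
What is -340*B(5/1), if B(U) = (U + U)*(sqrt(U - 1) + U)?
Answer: -23800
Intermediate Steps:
B(U) = 2*U*(U + sqrt(-1 + U)) (B(U) = (2*U)*(sqrt(-1 + U) + U) = (2*U)*(U + sqrt(-1 + U)) = 2*U*(U + sqrt(-1 + U)))
-340*B(5/1) = -680*5/1*(5/1 + sqrt(-1 + 5/1)) = -680*5*1*(5*1 + sqrt(-1 + 5*1)) = -680*5*(5 + sqrt(-1 + 5)) = -680*5*(5 + sqrt(4)) = -680*5*(5 + 2) = -680*5*7 = -340*70 = -23800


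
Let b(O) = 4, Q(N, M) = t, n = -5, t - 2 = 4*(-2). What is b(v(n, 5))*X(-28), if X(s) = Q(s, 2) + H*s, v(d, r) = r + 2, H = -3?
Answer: 312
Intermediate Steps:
t = -6 (t = 2 + 4*(-2) = 2 - 8 = -6)
Q(N, M) = -6
v(d, r) = 2 + r
X(s) = -6 - 3*s
b(v(n, 5))*X(-28) = 4*(-6 - 3*(-28)) = 4*(-6 + 84) = 4*78 = 312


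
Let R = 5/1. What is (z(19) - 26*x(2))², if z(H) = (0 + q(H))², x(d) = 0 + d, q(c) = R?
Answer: 729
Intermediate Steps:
R = 5 (R = 5*1 = 5)
q(c) = 5
x(d) = d
z(H) = 25 (z(H) = (0 + 5)² = 5² = 25)
(z(19) - 26*x(2))² = (25 - 26*2)² = (25 - 52)² = (-27)² = 729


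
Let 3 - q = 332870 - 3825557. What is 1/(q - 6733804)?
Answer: -1/3241114 ≈ -3.0854e-7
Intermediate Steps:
q = 3492690 (q = 3 - (332870 - 3825557) = 3 - 1*(-3492687) = 3 + 3492687 = 3492690)
1/(q - 6733804) = 1/(3492690 - 6733804) = 1/(-3241114) = -1/3241114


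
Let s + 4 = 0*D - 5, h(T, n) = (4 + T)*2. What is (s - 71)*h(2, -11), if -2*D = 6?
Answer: -960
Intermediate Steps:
D = -3 (D = -1/2*6 = -3)
h(T, n) = 8 + 2*T
s = -9 (s = -4 + (0*(-3) - 5) = -4 + (0 - 5) = -4 - 5 = -9)
(s - 71)*h(2, -11) = (-9 - 71)*(8 + 2*2) = -80*(8 + 4) = -80*12 = -960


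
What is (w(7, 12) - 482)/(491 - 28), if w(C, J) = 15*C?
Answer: -377/463 ≈ -0.81425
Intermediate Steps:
(w(7, 12) - 482)/(491 - 28) = (15*7 - 482)/(491 - 28) = (105 - 482)/463 = -377*1/463 = -377/463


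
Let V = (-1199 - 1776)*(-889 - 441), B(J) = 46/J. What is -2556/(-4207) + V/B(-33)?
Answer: -274659720837/96761 ≈ -2.8385e+6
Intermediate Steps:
V = 3956750 (V = -2975*(-1330) = 3956750)
-2556/(-4207) + V/B(-33) = -2556/(-4207) + 3956750/((46/(-33))) = -2556*(-1/4207) + 3956750/((46*(-1/33))) = 2556/4207 + 3956750/(-46/33) = 2556/4207 + 3956750*(-33/46) = 2556/4207 - 65286375/23 = -274659720837/96761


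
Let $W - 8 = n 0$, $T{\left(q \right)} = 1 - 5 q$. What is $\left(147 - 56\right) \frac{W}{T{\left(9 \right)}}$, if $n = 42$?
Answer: $- \frac{182}{11} \approx -16.545$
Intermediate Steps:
$W = 8$ ($W = 8 + 42 \cdot 0 = 8 + 0 = 8$)
$\left(147 - 56\right) \frac{W}{T{\left(9 \right)}} = \left(147 - 56\right) \frac{8}{1 - 45} = 91 \frac{8}{-44} = 91 \cdot 8 \left(- \frac{1}{44}\right) = 91 \left(- \frac{2}{11}\right) = - \frac{182}{11}$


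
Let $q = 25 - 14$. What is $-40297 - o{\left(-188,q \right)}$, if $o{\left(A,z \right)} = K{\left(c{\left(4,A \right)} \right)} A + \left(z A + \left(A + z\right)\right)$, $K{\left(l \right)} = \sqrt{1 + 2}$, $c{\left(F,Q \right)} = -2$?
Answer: $-38052 + 188 \sqrt{3} \approx -37726.0$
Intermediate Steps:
$q = 11$
$K{\left(l \right)} = \sqrt{3}$
$o{\left(A,z \right)} = A + z + A z + A \sqrt{3}$ ($o{\left(A,z \right)} = \sqrt{3} A + \left(z A + \left(A + z\right)\right) = A \sqrt{3} + \left(A z + \left(A + z\right)\right) = A \sqrt{3} + \left(A + z + A z\right) = A + z + A z + A \sqrt{3}$)
$-40297 - o{\left(-188,q \right)} = -40297 - \left(-188 + 11 - 2068 - 188 \sqrt{3}\right) = -40297 - \left(-2245 - 188 \sqrt{3}\right) = -40297 + \left(2245 + 188 \sqrt{3}\right) = -38052 + 188 \sqrt{3}$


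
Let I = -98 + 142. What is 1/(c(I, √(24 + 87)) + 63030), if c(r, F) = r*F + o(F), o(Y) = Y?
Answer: 4202/264837075 - √111/88279025 ≈ 1.5747e-5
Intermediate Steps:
I = 44
c(r, F) = F + F*r (c(r, F) = r*F + F = F*r + F = F + F*r)
1/(c(I, √(24 + 87)) + 63030) = 1/(√(24 + 87)*(1 + 44) + 63030) = 1/(√111*45 + 63030) = 1/(45*√111 + 63030) = 1/(63030 + 45*√111)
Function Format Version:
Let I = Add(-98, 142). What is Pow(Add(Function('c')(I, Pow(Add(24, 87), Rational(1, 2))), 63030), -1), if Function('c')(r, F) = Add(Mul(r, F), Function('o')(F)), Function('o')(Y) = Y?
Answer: Add(Rational(4202, 264837075), Mul(Rational(-1, 88279025), Pow(111, Rational(1, 2)))) ≈ 1.5747e-5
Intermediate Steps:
I = 44
Function('c')(r, F) = Add(F, Mul(F, r)) (Function('c')(r, F) = Add(Mul(r, F), F) = Add(Mul(F, r), F) = Add(F, Mul(F, r)))
Pow(Add(Function('c')(I, Pow(Add(24, 87), Rational(1, 2))), 63030), -1) = Pow(Add(Mul(Pow(Add(24, 87), Rational(1, 2)), Add(1, 44)), 63030), -1) = Pow(Add(Mul(Pow(111, Rational(1, 2)), 45), 63030), -1) = Pow(Add(Mul(45, Pow(111, Rational(1, 2))), 63030), -1) = Pow(Add(63030, Mul(45, Pow(111, Rational(1, 2)))), -1)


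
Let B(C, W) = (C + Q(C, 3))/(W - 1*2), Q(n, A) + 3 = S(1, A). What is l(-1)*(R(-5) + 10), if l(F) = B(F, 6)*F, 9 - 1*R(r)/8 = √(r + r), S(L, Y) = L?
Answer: 123/2 - 6*I*√10 ≈ 61.5 - 18.974*I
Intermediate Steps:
Q(n, A) = -2 (Q(n, A) = -3 + 1 = -2)
R(r) = 72 - 8*√2*√r (R(r) = 72 - 8*√(r + r) = 72 - 8*√2*√r)
B(C, W) = (-2 + C)/(-2 + W) (B(C, W) = (C - 2)/(W - 1*2) = (-2 + C)/(W - 2) = (-2 + C)/(-2 + W))
l(F) = F*(-½ + F/4) (l(F) = ((-2 + F)/(-2 + 6))*F = ((-2 + F)/4)*F = (-½ + F/4)*F = F*(-½ + F/4))
l(-1)*(R(-5) + 10) = ((¼)*(-1)*(-2 - 1))*((72 - 8*√2*√(-5)) + 10) = ((¼)*(-1)*(-3))*((72 - 8*√2*I*√5) + 10) = 3*((72 - 8*I*√10) + 10)/4 = 3*(82 - 8*I*√10)/4 = 123/2 - 6*I*√10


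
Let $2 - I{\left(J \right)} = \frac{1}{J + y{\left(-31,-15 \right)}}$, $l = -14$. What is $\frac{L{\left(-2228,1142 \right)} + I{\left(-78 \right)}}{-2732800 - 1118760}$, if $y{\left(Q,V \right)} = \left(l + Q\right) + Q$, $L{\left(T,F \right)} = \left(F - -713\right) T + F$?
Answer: $\frac{636296583}{593140240} \approx 1.0728$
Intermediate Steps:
$L{\left(T,F \right)} = F + T \left(713 + F\right)$ ($L{\left(T,F \right)} = \left(F + 713\right) T + F = \left(713 + F\right) T + F = T \left(713 + F\right) + F = F + T \left(713 + F\right)$)
$y{\left(Q,V \right)} = -14 + 2 Q$ ($y{\left(Q,V \right)} = \left(-14 + Q\right) + Q = -14 + 2 Q$)
$I{\left(J \right)} = 2 - \frac{1}{-76 + J}$ ($I{\left(J \right)} = 2 - \frac{1}{J + \left(-14 + 2 \left(-31\right)\right)} = 2 - \frac{1}{J - 76} = 2 - \frac{1}{-76 + J}$)
$\frac{L{\left(-2228,1142 \right)} + I{\left(-78 \right)}}{-2732800 - 1118760} = \frac{\left(1142 + 713 \left(-2228\right) + 1142 \left(-2228\right)\right) + \frac{-153 + 2 \left(-78\right)}{-76 - 78}}{-2732800 - 1118760} = \frac{\left(1142 - 1588564 - 2544376\right) + \frac{-153 - 156}{-154}}{-3851560} = \left(-4131798 - - \frac{309}{154}\right) \left(- \frac{1}{3851560}\right) = \left(-4131798 + \frac{309}{154}\right) \left(- \frac{1}{3851560}\right) = \left(- \frac{636296583}{154}\right) \left(- \frac{1}{3851560}\right) = \frac{636296583}{593140240}$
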